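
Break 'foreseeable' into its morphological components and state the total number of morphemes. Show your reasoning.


Step 1: Identify prefix: 'fore' (meaning: before/front)
Step 2: Identify root: 'see'
Step 3: Identify suffix(es): 'able'
Decomposition: fore- (prefix: before/front) + see (root) + -able (suffix: capable of)
Total morphemes: 3

3 morphemes (fore- (prefix: before/front) + see (root) + -able (suffix: capable of))


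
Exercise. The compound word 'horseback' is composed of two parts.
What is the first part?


Split 'horseback' into 'horse' + 'back'. The first part is 'horse'.

horse


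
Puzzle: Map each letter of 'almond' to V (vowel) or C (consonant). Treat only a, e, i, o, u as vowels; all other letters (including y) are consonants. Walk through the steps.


Letter mapping: a = V, l = C, m = C, o = V, n = C, d = C.

VCCVCC


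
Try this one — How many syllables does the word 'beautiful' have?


Break 'beautiful' into syllables: beau-ti-ful -> beau | ti | ful = 3 syllables

3 syllables


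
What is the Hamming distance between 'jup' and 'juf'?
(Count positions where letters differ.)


Alignment:
Position 1: 'j' vs 'j' = match
Position 2: 'u' vs 'u' = match
Position 3: 'p' vs 'f' = DIFFER
Total differences: 1

1


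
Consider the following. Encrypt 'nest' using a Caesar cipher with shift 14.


Shift each letter by 14: n -> b, e -> s, s -> g, t -> h. Result: 'bsgh'.

bsgh


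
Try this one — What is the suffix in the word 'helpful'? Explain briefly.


The word 'helpful' = 'help' (root) + '-ful' (suffix). The suffix is '-ful'.

ful


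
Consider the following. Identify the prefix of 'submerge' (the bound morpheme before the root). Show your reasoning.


The word 'submerge' = 'sub' (prefix) + 'merge' (root). The prefix is 'sub'.

sub


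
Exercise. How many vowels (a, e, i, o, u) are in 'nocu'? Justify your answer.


Vowels in 'nocu': o, u = 2 vowels.

2


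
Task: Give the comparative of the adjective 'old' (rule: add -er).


Apply comparative formation (add -er): 'old' -> 'older'.

older


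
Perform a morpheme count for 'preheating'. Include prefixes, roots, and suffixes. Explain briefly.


Decomposition: pre- (prefix) + heat (root) + -ing (suffix) = 3 morpheme(s)

3 morphemes


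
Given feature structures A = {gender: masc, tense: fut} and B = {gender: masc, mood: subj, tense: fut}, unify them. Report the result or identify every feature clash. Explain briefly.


Compare features:
gender: A=masc vs B=masc -> unified: masc
mood: A=_ vs B=subj -> unified: subj
tense: A=fut vs B=fut -> unified: fut
No clashes found.

Unified: {gender: masc, mood: subj, tense: fut}


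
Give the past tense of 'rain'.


Apply rule: Add -ed. 'rain' becomes 'rained'.

rained


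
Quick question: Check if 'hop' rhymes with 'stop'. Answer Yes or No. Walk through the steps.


Rime (stressed vowel + following sounds) of 'hop': -op = /ɒp/
Rime of 'stop': -op = /ɒp/
/ɒp/ and /ɒp/ are the same ending sound, so the words rhyme.

Yes


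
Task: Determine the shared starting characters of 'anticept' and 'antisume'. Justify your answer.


Compare from the start: 4 characters match: 'anti'. Mismatch at position 5: 'c' vs 's'.

anti


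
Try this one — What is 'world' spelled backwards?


Reverse 'world' character by character: 'dlrow'.

dlrow


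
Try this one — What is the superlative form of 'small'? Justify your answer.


Apply superlative formation (add -est): 'small' -> 'smallest'.

smallest


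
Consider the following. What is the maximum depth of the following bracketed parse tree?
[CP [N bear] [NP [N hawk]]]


Count bracket nesting levels:
'[' at pos 0: depth = 1
'[' at pos 4: depth = 2
'[' at pos 13: depth = 2
'[' at pos 17: depth = 3
Maximum depth reached: 3

3


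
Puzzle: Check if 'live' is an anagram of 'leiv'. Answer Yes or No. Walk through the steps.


Sorted letters of 'live': 'eilv'
Sorted letters of 'leiv': 'eilv'
They match.

Yes


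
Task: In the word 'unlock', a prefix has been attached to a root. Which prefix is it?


The word 'unlock' = 'un' (prefix) + 'lock' (root). The prefix is 'un'.

un


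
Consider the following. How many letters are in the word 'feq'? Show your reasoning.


Spell out 'feq' and number each letter: f(1), e(2), q(3). Total: 3 letters.

3


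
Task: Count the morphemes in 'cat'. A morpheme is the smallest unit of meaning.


Decomposition: cat (free morpheme) = 1 morpheme(s)

1 morphemes


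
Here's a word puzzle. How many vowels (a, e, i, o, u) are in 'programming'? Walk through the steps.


Vowels in 'programming': o, a, i = 3 vowels.

3


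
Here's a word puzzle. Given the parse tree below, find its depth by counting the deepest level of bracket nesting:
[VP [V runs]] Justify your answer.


Count bracket nesting levels:
'[' at pos 0: depth = 1
'[' at pos 4: depth = 2
Maximum depth reached: 2

2


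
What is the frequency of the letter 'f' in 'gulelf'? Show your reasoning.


Letter 'f' in 'gulelf': found at position(s) 6 = 1 occurrence(s).

1


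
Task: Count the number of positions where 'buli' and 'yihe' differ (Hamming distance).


Alignment:
Position 1: 'b' vs 'y' = DIFFER
Position 2: 'u' vs 'i' = DIFFER
Position 3: 'l' vs 'h' = DIFFER
Position 4: 'i' vs 'e' = DIFFER
Total differences: 4

4


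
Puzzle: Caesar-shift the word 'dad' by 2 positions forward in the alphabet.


Shift each letter by 2: d -> f, a -> c, d -> f. Result: 'fcf'.

fcf


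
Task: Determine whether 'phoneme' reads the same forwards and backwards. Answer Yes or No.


Forward: 'phoneme'
Reversed: 'emenohp'
They differ.

No


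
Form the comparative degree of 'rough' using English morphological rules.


Apply comparative formation (add -er): 'rough' -> 'rougher'.

rougher


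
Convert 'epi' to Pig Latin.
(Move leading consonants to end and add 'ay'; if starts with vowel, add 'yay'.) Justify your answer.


'epi' starts with a vowel, so add 'yay': 'epiyay'.

epiyay


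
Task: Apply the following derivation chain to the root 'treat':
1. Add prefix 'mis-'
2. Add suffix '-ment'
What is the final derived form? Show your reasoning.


Step 1: Add prefix 'mis-' to 'treat' = 'mistreat'
Step 2: Add suffix '-ment' to 'mistreat' = 'mistreatment'

mistreatment


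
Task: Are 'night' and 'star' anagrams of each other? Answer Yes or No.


Sorted letters of 'night': 'ghint'
Sorted letters of 'star': 'arst'
They do not match.

No


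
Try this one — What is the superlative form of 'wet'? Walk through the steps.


Apply superlative formation (double final consonant, add -est): 'wet' -> 'wettest'.

wettest


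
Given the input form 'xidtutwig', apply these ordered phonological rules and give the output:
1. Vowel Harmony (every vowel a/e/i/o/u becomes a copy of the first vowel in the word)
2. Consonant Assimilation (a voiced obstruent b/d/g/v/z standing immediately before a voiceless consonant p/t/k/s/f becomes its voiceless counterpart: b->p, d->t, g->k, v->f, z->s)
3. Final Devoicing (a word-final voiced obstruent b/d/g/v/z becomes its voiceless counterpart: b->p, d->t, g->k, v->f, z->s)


Starting form: 'xidtutwig'
Rule 1: Vowel Harmony: all vowels become 'i' (matching first vowel). 'xidtutwig' -> 'xidtitwig'
Rule 2: Consonant Assimilation: voiced obstruent before voiceless consonant becomes voiceless ('dt' -> 'tt'). 'xidtitwig' -> 'xittitwig'
Rule 3: Final Devoicing: word-final voiced obstruent 'g' becomes voiceless 'k'. 'xittitwig' -> 'xittitwik'
Final form: 'xittitwik'

xittitwik


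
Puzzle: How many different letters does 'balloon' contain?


Unique letters in 'balloon': {a, b, l, n, o} = 5 distinct letters.

5


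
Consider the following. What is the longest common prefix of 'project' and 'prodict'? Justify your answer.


Compare from the start: 3 characters match: 'pro'. Mismatch at position 4: 'j' vs 'd'.

pro


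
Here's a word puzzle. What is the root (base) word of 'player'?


Remove suffix '-er' from 'player' to get root 'play'.

play


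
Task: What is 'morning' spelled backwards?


Reverse 'morning' character by character: 'gninrom'.

gninrom


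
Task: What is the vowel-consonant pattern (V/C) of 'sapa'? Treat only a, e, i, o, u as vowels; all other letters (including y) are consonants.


Letter mapping: s = C, a = V, p = C, a = V.

CVCV


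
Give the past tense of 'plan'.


Apply rule: Double final consonant and add -ed. 'plan' becomes 'planned'.

planned


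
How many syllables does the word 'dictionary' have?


Break 'dictionary' into syllables: dic-tion-ar-y -> dic | tion | ar | y = 4 syllables

4 syllables


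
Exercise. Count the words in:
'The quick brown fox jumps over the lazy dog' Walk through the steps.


Split into words: The | quick | brown | fox | jumps | over | the | lazy | dog = 9 words.

9


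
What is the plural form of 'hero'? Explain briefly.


Apply rule: Add -es (consonant + o). 'hero' becomes 'heroes'.

heroes


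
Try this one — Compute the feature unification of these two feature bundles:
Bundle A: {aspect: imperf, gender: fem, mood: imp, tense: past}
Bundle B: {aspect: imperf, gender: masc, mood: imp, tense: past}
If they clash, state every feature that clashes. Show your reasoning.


Compare features:
aspect: A=imperf vs B=imperf -> unified: imperf
gender: A=fem vs B=masc -> CLASH
mood: A=imp vs B=imp -> unified: imp
tense: A=past vs B=past -> unified: past
Clash detected on feature 'gender' (fem vs masc); unification fails.

CLASH on 'gender' (fem vs masc)


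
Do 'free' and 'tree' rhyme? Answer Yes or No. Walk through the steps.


Rime (stressed vowel + following sounds) of 'free': -ee = /iː/
Rime of 'tree': -ee = /iː/
/iː/ and /iː/ are the same ending sound, so the words rhyme.

Yes


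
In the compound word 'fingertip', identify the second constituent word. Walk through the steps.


Split 'fingertip' into 'finger' + 'tip'. The second part is 'tip'.

tip


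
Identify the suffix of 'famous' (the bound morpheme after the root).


The word 'famous' = 'fame' (root) + '-ous' (suffix). The suffix is '-ous'.

ous


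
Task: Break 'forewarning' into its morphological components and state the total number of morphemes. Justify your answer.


Step 1: Identify prefix: 'fore' (meaning: before/front)
Step 2: Identify root: 'warn'
Step 3: Identify suffix(es): 'ing'
Decomposition: fore- (prefix: before/front) + warn (root) + -ing (suffix: ongoing action)
Total morphemes: 3

3 morphemes (fore- (prefix: before/front) + warn (root) + -ing (suffix: ongoing action))


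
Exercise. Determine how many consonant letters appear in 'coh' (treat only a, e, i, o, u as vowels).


Consonants in 'coh': c, h = 2 consonants.

2


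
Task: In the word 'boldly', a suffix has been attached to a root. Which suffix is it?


The word 'boldly' = 'bold' (root) + '-ly' (suffix). The suffix is '-ly'.

ly


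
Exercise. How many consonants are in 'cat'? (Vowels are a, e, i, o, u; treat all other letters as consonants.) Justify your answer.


Consonants in 'cat': c, t = 2 consonants.

2


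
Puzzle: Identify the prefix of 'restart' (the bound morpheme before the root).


The word 'restart' = 're' (prefix) + 'start' (root). The prefix is 're'.

re


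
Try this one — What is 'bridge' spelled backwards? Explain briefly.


Reverse 'bridge' character by character: 'egdirb'.

egdirb


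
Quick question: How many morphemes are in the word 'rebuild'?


Decomposition: re- (prefix) + build (root) = 2 morpheme(s)

2 morphemes


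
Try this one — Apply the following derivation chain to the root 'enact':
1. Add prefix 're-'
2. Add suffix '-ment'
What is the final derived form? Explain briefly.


Step 1: Add prefix 're-' to 'enact' = 'reenact'
Step 2: Add suffix '-ment' to 'reenact' = 'reenactment'

reenactment


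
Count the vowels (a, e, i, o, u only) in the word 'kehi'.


Vowels in 'kehi': e, i = 2 vowels.

2


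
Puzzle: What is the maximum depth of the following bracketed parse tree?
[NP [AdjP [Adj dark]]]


Count bracket nesting levels:
'[' at pos 0: depth = 1
'[' at pos 4: depth = 2
'[' at pos 10: depth = 3
Maximum depth reached: 3

3


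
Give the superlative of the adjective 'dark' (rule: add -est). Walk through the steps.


Apply superlative formation (add -est): 'dark' -> 'darkest'.

darkest


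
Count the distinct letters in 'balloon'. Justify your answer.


Unique letters in 'balloon': {a, b, l, n, o} = 5 distinct letters.

5


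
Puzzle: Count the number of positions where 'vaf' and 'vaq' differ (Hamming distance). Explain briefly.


Alignment:
Position 1: 'v' vs 'v' = match
Position 2: 'a' vs 'a' = match
Position 3: 'f' vs 'q' = DIFFER
Total differences: 1

1


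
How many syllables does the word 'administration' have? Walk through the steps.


Break 'administration' into syllables: ad-min-is-tra-tion -> ad | min | is | tra | tion = 5 syllables

5 syllables


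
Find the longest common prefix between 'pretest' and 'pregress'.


Compare from the start: 3 characters match: 'pre'. Mismatch at position 4: 't' vs 'g'.

pre


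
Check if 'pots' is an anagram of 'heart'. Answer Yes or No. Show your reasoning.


Sorted letters of 'pots': 'opst'
Sorted letters of 'heart': 'aehrt'
They do not match.

No


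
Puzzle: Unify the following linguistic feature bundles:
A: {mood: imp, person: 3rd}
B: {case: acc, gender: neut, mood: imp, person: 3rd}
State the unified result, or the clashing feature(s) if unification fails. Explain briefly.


Compare features:
case: A=_ vs B=acc -> unified: acc
gender: A=_ vs B=neut -> unified: neut
mood: A=imp vs B=imp -> unified: imp
person: A=3rd vs B=3rd -> unified: 3rd
No clashes found.

Unified: {case: acc, gender: neut, mood: imp, person: 3rd}


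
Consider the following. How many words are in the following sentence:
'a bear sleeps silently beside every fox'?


Split into words: a | bear | sleeps | silently | beside | every | fox = 7 words.

7


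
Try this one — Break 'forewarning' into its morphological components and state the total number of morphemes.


Step 1: Identify prefix: 'fore' (meaning: before/front)
Step 2: Identify root: 'warn'
Step 3: Identify suffix(es): 'ing'
Decomposition: fore- (prefix: before/front) + warn (root) + -ing (suffix: ongoing action)
Total morphemes: 3

3 morphemes (fore- (prefix: before/front) + warn (root) + -ing (suffix: ongoing action))


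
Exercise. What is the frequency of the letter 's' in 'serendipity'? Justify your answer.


Letter 's' in 'serendipity': found at position(s) 1 = 1 occurrence(s).

1


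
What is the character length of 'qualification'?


Spell out 'qualification' and number each letter: q(1), u(2), a(3), l(4), i(5), f(6), i(7), c(8), a(9), t(10), i(11), o(12), n(13). Total: 13 letters.

13


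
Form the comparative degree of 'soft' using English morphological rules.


Apply comparative formation (add -er): 'soft' -> 'softer'.

softer


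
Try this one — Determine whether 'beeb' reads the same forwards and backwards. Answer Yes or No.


Forward: 'beeb'
Reversed: 'beeb'
They are identical.

Yes


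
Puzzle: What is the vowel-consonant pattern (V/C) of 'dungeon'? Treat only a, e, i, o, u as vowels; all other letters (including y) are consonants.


Letter mapping: d = C, u = V, n = C, g = C, e = V, o = V, n = C.

CVCCVVC


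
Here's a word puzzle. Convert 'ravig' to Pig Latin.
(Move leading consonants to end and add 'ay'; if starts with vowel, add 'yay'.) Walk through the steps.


'ravig': move consonant cluster 'r' to end and add 'ay': 'avigray'.

avigray


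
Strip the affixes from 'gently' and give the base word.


Remove suffix '-ly' from 'gently' to get root 'gentle'.

gentle


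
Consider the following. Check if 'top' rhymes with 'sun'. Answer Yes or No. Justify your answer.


Rime (stressed vowel + following sounds) of 'top': -op = /ɒp/
Rime of 'sun': -un = /ʌn/
/ɒp/ and /ʌn/ are different ending sounds, so the words do not rhyme.

No


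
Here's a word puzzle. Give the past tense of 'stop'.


Apply rule: Double final consonant and add -ed. 'stop' becomes 'stopped'.

stopped


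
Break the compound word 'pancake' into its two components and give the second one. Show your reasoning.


Split 'pancake' into 'pan' + 'cake'. The second part is 'cake'.

cake


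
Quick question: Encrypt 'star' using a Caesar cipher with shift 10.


Shift each letter by 10: s -> c, t -> d, a -> k, r -> b. Result: 'cdkb'.

cdkb


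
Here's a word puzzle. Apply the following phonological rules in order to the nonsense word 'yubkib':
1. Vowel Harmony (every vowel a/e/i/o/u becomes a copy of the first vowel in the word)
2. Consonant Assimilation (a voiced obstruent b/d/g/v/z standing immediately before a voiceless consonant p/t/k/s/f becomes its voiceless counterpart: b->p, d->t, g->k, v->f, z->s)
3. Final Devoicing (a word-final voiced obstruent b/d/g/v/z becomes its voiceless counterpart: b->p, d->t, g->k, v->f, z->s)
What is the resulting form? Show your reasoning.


Starting form: 'yubkib'
Rule 1: Vowel Harmony: all vowels become 'u' (matching first vowel). 'yubkib' -> 'yubkub'
Rule 2: Consonant Assimilation: voiced obstruent before voiceless consonant becomes voiceless ('bk' -> 'pk'). 'yubkub' -> 'yupkub'
Rule 3: Final Devoicing: word-final voiced obstruent 'b' becomes voiceless 'p'. 'yupkub' -> 'yupkup'
Final form: 'yupkup'

yupkup


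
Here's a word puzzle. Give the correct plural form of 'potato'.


Apply rule: Add -es (consonant + o). 'potato' becomes 'potatoes'.

potatoes


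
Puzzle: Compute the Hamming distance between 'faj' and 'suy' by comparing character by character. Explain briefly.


Alignment:
Position 1: 'f' vs 's' = DIFFER
Position 2: 'a' vs 'u' = DIFFER
Position 3: 'j' vs 'y' = DIFFER
Total differences: 3

3


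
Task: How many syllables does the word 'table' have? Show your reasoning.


Break 'table' into syllables: ta-ble -> ta | ble = 2 syllables

2 syllables


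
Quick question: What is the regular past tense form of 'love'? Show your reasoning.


Apply rule: Add -d (word ends in -e). 'love' becomes 'loved'.

loved


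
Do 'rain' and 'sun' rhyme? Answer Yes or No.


Rime (stressed vowel + following sounds) of 'rain': -ain = /eɪn/
Rime of 'sun': -un = /ʌn/
/eɪn/ and /ʌn/ are different ending sounds, so the words do not rhyme.

No


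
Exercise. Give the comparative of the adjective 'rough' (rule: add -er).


Apply comparative formation (add -er): 'rough' -> 'rougher'.

rougher


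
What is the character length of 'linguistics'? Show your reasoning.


Spell out 'linguistics' and number each letter: l(1), i(2), n(3), g(4), u(5), i(6), s(7), t(8), i(9), c(10), s(11). Total: 11 letters.

11


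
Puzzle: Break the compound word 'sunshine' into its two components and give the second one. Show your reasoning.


Split 'sunshine' into 'sun' + 'shine'. The second part is 'shine'.

shine


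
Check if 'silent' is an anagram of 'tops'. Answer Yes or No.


Sorted letters of 'silent': 'eilnst'
Sorted letters of 'tops': 'opst'
They do not match.

No


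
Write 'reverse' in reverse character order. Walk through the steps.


Reverse 'reverse' character by character: 'esrever'.

esrever


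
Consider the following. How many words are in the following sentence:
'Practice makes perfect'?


Split into words: Practice | makes | perfect = 3 words.

3


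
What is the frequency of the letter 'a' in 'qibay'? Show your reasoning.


Letter 'a' in 'qibay': found at position(s) 4 = 1 occurrence(s).

1


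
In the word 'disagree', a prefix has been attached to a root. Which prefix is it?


The word 'disagree' = 'dis' (prefix) + 'agree' (root). The prefix is 'dis'.

dis


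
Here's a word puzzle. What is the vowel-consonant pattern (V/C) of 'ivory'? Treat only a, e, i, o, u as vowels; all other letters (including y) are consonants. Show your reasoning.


Letter mapping: i = V, v = C, o = V, r = C, y = C.

VCVCC


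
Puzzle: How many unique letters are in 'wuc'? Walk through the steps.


Unique letters in 'wuc': {c, u, w} = 3 distinct letters.

3


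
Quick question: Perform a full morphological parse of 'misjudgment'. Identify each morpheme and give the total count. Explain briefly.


Step 1: Identify prefix: 'mis' (meaning: wrongly)
Step 2: Identify root: 'judge'
Step 3: Identify suffix(es): 'ment'
Decomposition: mis- (prefix: wrongly) + judge (root) + -ment (suffix: action/result)
Total morphemes: 3

3 morphemes (mis- (prefix: wrongly) + judge (root) + -ment (suffix: action/result))


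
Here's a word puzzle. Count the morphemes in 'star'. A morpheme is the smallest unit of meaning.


Decomposition: star (free morpheme) = 1 morpheme(s)

1 morphemes


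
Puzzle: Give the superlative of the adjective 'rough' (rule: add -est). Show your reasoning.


Apply superlative formation (add -est): 'rough' -> 'roughest'.

roughest


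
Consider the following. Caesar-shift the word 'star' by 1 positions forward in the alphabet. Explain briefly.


Shift each letter by 1: s -> t, t -> u, a -> b, r -> s. Result: 'tubs'.

tubs


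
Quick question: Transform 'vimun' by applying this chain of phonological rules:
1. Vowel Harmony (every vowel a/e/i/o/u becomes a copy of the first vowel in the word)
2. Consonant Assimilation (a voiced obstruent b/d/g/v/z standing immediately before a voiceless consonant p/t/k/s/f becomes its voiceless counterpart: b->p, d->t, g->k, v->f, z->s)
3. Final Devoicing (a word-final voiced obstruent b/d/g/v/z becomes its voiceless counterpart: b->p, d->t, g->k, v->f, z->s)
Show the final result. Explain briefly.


Starting form: 'vimun'
Rule 1: Vowel Harmony: all vowels become 'i' (matching first vowel). 'vimun' -> 'vimin'
Rule 2: Consonant Assimilation: no voiced obstruent (b/d/g/v/z) stands immediately before a voiceless consonant (p/t/k/s/f). No change.
Rule 3: Final Devoicing: final consonant 'n' is not one of the voiced obstruents b/d/g/v/z. No change.
Final form: 'vimin'

vimin


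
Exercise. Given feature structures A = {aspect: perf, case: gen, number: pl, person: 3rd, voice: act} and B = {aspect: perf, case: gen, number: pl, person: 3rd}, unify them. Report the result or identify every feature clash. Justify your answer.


Compare features:
aspect: A=perf vs B=perf -> unified: perf
case: A=gen vs B=gen -> unified: gen
number: A=pl vs B=pl -> unified: pl
person: A=3rd vs B=3rd -> unified: 3rd
voice: A=act vs B=_ -> unified: act
No clashes found.

Unified: {aspect: perf, case: gen, number: pl, person: 3rd, voice: act}


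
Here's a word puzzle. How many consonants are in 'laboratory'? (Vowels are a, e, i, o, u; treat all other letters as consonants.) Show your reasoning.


Consonants in 'laboratory': l, b, r, t, r, y = 6 consonants.

6


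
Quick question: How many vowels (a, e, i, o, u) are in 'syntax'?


Vowels in 'syntax': a = 1 vowels.

1


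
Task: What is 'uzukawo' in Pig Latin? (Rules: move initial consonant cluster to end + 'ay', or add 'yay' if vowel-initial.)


'uzukawo' starts with a vowel, so add 'yay': 'uzukawoyay'.

uzukawoyay


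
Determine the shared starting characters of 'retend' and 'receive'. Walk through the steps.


Compare from the start: 2 characters match: 're'. Mismatch at position 3: 't' vs 'c'.

re


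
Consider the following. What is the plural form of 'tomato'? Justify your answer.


Apply rule: Add -es (consonant + o). 'tomato' becomes 'tomatoes'.

tomatoes


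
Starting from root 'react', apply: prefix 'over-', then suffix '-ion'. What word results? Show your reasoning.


Step 1: Add prefix 'over-' to 'react' = 'overreact'
Step 2: Add suffix '-ion' to 'overreact' = 'overreaction'

overreaction


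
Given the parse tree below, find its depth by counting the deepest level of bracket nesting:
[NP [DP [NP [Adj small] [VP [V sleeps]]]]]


Count bracket nesting levels:
'[' at pos 0: depth = 1
'[' at pos 4: depth = 2
'[' at pos 8: depth = 3
'[' at pos 12: depth = 4
'[' at pos 24: depth = 4
'[' at pos 28: depth = 5
Maximum depth reached: 5

5


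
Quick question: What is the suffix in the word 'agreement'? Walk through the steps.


The word 'agreement' = 'agree' (root) + '-ment' (suffix). The suffix is '-ment'.

ment


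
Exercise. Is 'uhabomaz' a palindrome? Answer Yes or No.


Forward: 'uhabomaz'
Reversed: 'zamobahu'
They differ.

No


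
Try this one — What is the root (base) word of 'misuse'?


Remove prefix 'mis' from 'misuse' to get root 'use'.

use


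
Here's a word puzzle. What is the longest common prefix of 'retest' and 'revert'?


Compare from the start: 2 characters match: 're'. Mismatch at position 3: 't' vs 'v'.

re


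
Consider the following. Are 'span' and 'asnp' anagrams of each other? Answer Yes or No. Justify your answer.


Sorted letters of 'span': 'anps'
Sorted letters of 'asnp': 'anps'
They match.

Yes


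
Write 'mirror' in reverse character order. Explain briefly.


Reverse 'mirror' character by character: 'rorrim'.

rorrim


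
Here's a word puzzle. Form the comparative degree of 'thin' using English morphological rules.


Apply comparative formation (double final consonant, add -er): 'thin' -> 'thinner'.

thinner


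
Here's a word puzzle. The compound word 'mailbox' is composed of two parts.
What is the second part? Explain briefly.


Split 'mailbox' into 'mail' + 'box'. The second part is 'box'.

box


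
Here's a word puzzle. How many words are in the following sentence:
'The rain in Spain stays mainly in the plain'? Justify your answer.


Split into words: The | rain | in | Spain | stays | mainly | in | the | plain = 9 words.

9


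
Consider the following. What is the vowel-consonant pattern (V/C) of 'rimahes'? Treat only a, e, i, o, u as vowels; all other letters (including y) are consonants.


Letter mapping: r = C, i = V, m = C, a = V, h = C, e = V, s = C.

CVCVCVC


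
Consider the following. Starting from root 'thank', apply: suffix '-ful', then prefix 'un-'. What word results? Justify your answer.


Step 1: Add suffix '-ful' to 'thank' = 'thankful'
Step 2: Add prefix 'un-' to 'thankful' = 'unthankful'

unthankful


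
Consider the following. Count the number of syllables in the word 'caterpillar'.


Break 'caterpillar' into syllables: cat-er-pil-lar -> cat | er | pil | lar = 4 syllables

4 syllables


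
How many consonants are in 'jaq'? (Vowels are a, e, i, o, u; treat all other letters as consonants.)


Consonants in 'jaq': j, q = 2 consonants.

2


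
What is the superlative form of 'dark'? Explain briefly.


Apply superlative formation (add -est): 'dark' -> 'darkest'.

darkest


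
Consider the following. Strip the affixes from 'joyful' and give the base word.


Remove suffix '-ful' from 'joyful' to get root 'joy'.

joy


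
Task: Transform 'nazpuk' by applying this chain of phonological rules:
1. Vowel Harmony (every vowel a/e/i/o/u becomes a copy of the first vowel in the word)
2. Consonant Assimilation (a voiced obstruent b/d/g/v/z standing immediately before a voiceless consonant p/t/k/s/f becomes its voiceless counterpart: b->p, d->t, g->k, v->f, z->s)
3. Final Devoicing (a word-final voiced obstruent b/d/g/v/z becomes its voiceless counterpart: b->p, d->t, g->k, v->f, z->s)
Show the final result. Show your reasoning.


Starting form: 'nazpuk'
Rule 1: Vowel Harmony: all vowels become 'a' (matching first vowel). 'nazpuk' -> 'nazpak'
Rule 2: Consonant Assimilation: voiced obstruent before voiceless consonant becomes voiceless ('zp' -> 'sp'). 'nazpak' -> 'naspak'
Rule 3: Final Devoicing: final consonant 'k' is not one of the voiced obstruents b/d/g/v/z. No change.
Final form: 'naspak'

naspak


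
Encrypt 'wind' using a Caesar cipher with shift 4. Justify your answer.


Shift each letter by 4: w -> a, i -> m, n -> r, d -> h. Result: 'amrh'.

amrh


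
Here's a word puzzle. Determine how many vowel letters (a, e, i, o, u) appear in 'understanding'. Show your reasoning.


Vowels in 'understanding': u, e, a, i = 4 vowels.

4


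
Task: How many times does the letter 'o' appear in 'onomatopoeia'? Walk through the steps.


Letter 'o' in 'onomatopoeia': found at position(s) 1, 3, 7, 9 = 4 occurrence(s).

4


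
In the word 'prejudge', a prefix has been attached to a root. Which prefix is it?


The word 'prejudge' = 'pre' (prefix) + 'judge' (root). The prefix is 'pre'.

pre


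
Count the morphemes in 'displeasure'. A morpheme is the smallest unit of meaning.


Decomposition: dis- (prefix) + please (root) + -ure (suffix) = 3 morpheme(s)

3 morphemes


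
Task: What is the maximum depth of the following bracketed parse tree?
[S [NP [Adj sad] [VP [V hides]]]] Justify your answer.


Count bracket nesting levels:
'[' at pos 0: depth = 1
'[' at pos 3: depth = 2
'[' at pos 7: depth = 3
'[' at pos 17: depth = 3
'[' at pos 21: depth = 4
Maximum depth reached: 4

4


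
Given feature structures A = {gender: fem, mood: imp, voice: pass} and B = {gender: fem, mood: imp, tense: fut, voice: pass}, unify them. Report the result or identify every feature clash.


Compare features:
gender: A=fem vs B=fem -> unified: fem
mood: A=imp vs B=imp -> unified: imp
tense: A=_ vs B=fut -> unified: fut
voice: A=pass vs B=pass -> unified: pass
No clashes found.

Unified: {gender: fem, mood: imp, tense: fut, voice: pass}


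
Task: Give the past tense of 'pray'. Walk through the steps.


Apply rule: Add -ed. 'pray' becomes 'prayed'.

prayed


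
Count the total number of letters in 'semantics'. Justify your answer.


Spell out 'semantics' and number each letter: s(1), e(2), m(3), a(4), n(5), t(6), i(7), c(8), s(9). Total: 9 letters.

9


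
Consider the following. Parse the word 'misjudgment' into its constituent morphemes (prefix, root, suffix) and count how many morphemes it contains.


Step 1: Identify prefix: 'mis' (meaning: wrongly)
Step 2: Identify root: 'judge'
Step 3: Identify suffix(es): 'ment'
Decomposition: mis- (prefix: wrongly) + judge (root) + -ment (suffix: action/result)
Total morphemes: 3

3 morphemes (mis- (prefix: wrongly) + judge (root) + -ment (suffix: action/result))


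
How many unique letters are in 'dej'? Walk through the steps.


Unique letters in 'dej': {d, e, j} = 3 distinct letters.

3


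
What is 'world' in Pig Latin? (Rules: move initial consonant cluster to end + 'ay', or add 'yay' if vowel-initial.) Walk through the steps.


'world': move consonant cluster 'w' to end and add 'ay': 'orldway'.

orldway


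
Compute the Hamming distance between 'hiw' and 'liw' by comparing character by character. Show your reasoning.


Alignment:
Position 1: 'h' vs 'l' = DIFFER
Position 2: 'i' vs 'i' = match
Position 3: 'w' vs 'w' = match
Total differences: 1

1


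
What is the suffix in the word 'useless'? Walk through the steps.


The word 'useless' = 'use' (root) + '-less' (suffix). The suffix is '-less'.

less


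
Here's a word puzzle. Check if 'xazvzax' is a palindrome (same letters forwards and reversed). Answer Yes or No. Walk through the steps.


Forward: 'xazvzax'
Reversed: 'xazvzax'
They are identical.

Yes


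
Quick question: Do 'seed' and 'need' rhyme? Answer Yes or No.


Rime (stressed vowel + following sounds) of 'seed': -eed = /iːd/
Rime of 'need': -eed = /iːd/
/iːd/ and /iːd/ are the same ending sound, so the words rhyme.

Yes


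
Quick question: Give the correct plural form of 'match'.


Apply rule: Add -es (sibilant/fricative ending). 'match' becomes 'matches'.

matches


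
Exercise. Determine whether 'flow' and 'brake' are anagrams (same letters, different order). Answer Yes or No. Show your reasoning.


Sorted letters of 'flow': 'flow'
Sorted letters of 'brake': 'abekr'
They do not match.

No


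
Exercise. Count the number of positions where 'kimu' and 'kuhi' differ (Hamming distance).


Alignment:
Position 1: 'k' vs 'k' = match
Position 2: 'i' vs 'u' = DIFFER
Position 3: 'm' vs 'h' = DIFFER
Position 4: 'u' vs 'i' = DIFFER
Total differences: 3

3


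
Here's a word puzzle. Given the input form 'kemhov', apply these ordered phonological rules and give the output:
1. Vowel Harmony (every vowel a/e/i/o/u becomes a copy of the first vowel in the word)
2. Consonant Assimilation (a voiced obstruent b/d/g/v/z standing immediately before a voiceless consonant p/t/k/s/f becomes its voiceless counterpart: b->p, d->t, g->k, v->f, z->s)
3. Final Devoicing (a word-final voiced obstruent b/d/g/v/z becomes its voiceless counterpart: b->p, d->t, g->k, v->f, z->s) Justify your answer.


Starting form: 'kemhov'
Rule 1: Vowel Harmony: all vowels become 'e' (matching first vowel). 'kemhov' -> 'kemhev'
Rule 2: Consonant Assimilation: no voiced obstruent (b/d/g/v/z) stands immediately before a voiceless consonant (p/t/k/s/f). No change.
Rule 3: Final Devoicing: word-final voiced obstruent 'v' becomes voiceless 'f'. 'kemhev' -> 'kemhef'
Final form: 'kemhef'

kemhef


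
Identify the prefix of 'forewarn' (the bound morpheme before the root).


The word 'forewarn' = 'fore' (prefix) + 'warn' (root). The prefix is 'fore'.

fore


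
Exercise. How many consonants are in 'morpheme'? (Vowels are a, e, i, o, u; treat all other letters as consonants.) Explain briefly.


Consonants in 'morpheme': m, r, p, h, m = 5 consonants.

5


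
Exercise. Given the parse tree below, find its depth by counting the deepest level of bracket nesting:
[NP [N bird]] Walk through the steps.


Count bracket nesting levels:
'[' at pos 0: depth = 1
'[' at pos 4: depth = 2
Maximum depth reached: 2

2


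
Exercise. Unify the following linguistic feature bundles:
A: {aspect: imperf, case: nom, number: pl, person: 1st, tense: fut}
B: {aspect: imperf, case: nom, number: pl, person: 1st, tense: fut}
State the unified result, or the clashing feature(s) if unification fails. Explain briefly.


Compare features:
aspect: A=imperf vs B=imperf -> unified: imperf
case: A=nom vs B=nom -> unified: nom
number: A=pl vs B=pl -> unified: pl
person: A=1st vs B=1st -> unified: 1st
tense: A=fut vs B=fut -> unified: fut
No clashes found.

Unified: {aspect: imperf, case: nom, number: pl, person: 1st, tense: fut}


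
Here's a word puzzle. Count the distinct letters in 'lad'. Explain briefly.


Unique letters in 'lad': {a, d, l} = 3 distinct letters.

3


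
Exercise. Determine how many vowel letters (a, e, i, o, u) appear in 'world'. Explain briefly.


Vowels in 'world': o = 1 vowels.

1


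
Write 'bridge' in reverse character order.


Reverse 'bridge' character by character: 'egdirb'.

egdirb


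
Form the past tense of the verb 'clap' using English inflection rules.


Apply rule: Double final consonant and add -ed. 'clap' becomes 'clapped'.

clapped


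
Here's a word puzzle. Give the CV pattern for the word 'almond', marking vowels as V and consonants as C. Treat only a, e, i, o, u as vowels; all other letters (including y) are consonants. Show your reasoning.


Letter mapping: a = V, l = C, m = C, o = V, n = C, d = C.

VCCVCC


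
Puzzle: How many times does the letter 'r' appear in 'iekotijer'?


Letter 'r' in 'iekotijer': found at position(s) 9 = 1 occurrence(s).

1


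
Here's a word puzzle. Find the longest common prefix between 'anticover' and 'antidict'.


Compare from the start: 4 characters match: 'anti'. Mismatch at position 5: 'c' vs 'd'.

anti


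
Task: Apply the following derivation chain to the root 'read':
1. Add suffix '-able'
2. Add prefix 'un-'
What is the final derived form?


Step 1: Add suffix '-able' to 'read' = 'readable'
Step 2: Add prefix 'un-' to 'readable' = 'unreadable'

unreadable


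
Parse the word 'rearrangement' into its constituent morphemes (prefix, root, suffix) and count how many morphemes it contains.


Step 1: Identify prefix: 're' (meaning: again)
Step 2: Identify root: 'arrange'
Step 3: Identify suffix(es): 'ment'
Decomposition: re- (prefix: again) + arrange (root) + -ment (suffix: action/result)
Total morphemes: 3

3 morphemes (re- (prefix: again) + arrange (root) + -ment (suffix: action/result))


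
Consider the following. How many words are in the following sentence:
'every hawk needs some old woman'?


Split into words: every | hawk | needs | some | old | woman = 6 words.

6


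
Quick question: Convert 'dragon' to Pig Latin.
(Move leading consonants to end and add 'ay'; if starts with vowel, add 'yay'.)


'dragon': move consonant cluster 'dr' to end and add 'ay': 'agondray'.

agondray


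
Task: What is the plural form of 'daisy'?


Apply rule: Change -y to -ies (consonant + y). 'daisy' becomes 'daisies'.

daisies


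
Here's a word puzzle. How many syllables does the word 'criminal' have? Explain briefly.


Break 'criminal' into syllables: crim-i-nal -> crim | i | nal = 3 syllables

3 syllables


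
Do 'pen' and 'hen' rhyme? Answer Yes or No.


Rime (stressed vowel + following sounds) of 'pen': -en = /ɛn/
Rime of 'hen': -en = /ɛn/
/ɛn/ and /ɛn/ are the same ending sound, so the words rhyme.

Yes


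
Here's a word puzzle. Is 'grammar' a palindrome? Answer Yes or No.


Forward: 'grammar'
Reversed: 'rammarg'
They differ.

No


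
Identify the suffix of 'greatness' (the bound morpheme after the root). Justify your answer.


The word 'greatness' = 'great' (root) + '-ness' (suffix). The suffix is '-ness'.

ness


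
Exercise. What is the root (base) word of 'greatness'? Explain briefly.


Remove suffix '-ness' from 'greatness' to get root 'great'.

great


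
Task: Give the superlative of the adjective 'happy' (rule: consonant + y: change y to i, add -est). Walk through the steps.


Apply superlative formation (consonant + y: change y to i, add -est): 'happy' -> 'happiest'.

happiest


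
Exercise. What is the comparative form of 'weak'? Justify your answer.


Apply comparative formation (add -er): 'weak' -> 'weaker'.

weaker


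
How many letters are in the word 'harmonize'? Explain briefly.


Spell out 'harmonize' and number each letter: h(1), a(2), r(3), m(4), o(5), n(6), i(7), z(8), e(9). Total: 9 letters.

9


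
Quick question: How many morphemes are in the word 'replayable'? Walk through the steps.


Decomposition: re- (prefix) + play (root) + -able (suffix) = 3 morpheme(s)

3 morphemes


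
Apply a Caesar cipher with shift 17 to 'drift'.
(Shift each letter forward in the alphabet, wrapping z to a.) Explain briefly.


Shift each letter by 17: d -> u, r -> i, i -> z, f -> w, t -> k. Result: 'uizwk'.

uizwk


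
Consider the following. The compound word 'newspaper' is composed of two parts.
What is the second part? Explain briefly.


Split 'newspaper' into 'news' + 'paper'. The second part is 'paper'.

paper


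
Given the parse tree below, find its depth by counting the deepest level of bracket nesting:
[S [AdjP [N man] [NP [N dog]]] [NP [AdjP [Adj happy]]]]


Count bracket nesting levels:
'[' at pos 0: depth = 1
'[' at pos 3: depth = 2
'[' at pos 9: depth = 3
'[' at pos 17: depth = 3
'[' at pos 21: depth = 4
'[' at pos 31: depth = 2
'[' at pos 35: depth = 3
'[' at pos 41: depth = 4
Maximum depth reached: 4

4


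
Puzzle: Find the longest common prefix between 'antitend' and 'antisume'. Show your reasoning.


Compare from the start: 4 characters match: 'anti'. Mismatch at position 5: 't' vs 's'.

anti


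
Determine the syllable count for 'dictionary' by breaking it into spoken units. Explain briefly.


Break 'dictionary' into syllables: dic-tion-ar-y -> dic | tion | ar | y = 4 syllables

4 syllables
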